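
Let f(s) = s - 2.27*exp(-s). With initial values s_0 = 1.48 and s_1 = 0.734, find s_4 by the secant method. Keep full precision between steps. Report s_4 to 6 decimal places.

0.911944

f(s_0) = 0.963262, f(s_1) = -0.355566
s_2 = 0.734000 - (-0.355566)·(0.734000 - 1.480000)/(-0.355566 - (0.963262)) = 0.935127; f(s_2) = 0.044071
s_3 = 0.935127 - (0.044071)·(0.935127 - 0.734000)/(0.044071 - (-0.355566)) = 0.912948; f(s_3) = 0.001907
s_4 = 0.912948 - (0.001907)·(0.912948 - 0.935127)/(0.001907 - (0.044071)) = 0.911944; f(s_4) = -0.000011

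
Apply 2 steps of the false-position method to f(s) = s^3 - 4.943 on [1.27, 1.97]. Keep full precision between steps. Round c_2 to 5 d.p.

f(1.270000) = -2.894617, f(1.970000) = 2.702373
step 1: c = 1.632022, f(c) = -0.596119 < 0 → new bracket [1.632022, 1.970000]
step 2: c = 1.693103, f(c) = -0.089557 < 0 → new bracket [1.693103, 1.970000]

1.69310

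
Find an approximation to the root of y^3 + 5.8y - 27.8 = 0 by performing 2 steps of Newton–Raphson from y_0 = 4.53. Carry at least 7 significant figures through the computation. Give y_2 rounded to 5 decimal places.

Newton update: y ← y − f(y)/f'(y).
f'(y) = 3y^2 + 5.8
y_0 = 4.530000: f = 91.433677, f' = 67.362700 → y_1 = 4.530000 - (91.433677)/(67.362700) = 3.172666
y_1 = 3.172666: f = 22.536918, f' = 35.997430 → y_2 = 3.172666 - (22.536918)/(35.997430) = 2.546596

2.54660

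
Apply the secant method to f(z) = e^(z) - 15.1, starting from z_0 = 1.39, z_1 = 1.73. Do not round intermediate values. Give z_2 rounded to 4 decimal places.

3.7082

Secant update: z_(k+1) = z_k − f(z_k)·(z_k − z_(k-1))/(f(z_k) − f(z_(k-1))).
f(z_0) = -11.085150, f(z_1) = -9.459346
z_2 = 1.730000 - (-9.459346)·(1.730000 - 1.390000)/(-9.459346 - (-11.085150)) = 3.708208; f(z_2) = 25.680649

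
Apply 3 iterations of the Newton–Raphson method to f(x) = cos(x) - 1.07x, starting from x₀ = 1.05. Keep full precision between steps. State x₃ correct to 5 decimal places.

f'(x) = -sin(x) - 1.07
x_0 = 1.050000: f = -0.625929, f' = -1.937423 → x_1 = 1.050000 - (-0.625929)/(-1.937423) = 0.726927
x_1 = 0.726927: f = -0.030592, f' = -1.734577 → x_2 = 0.726927 - (-0.030592)/(-1.734577) = 0.709291
x_2 = 0.709291: f = -0.000117, f' = -1.721296 → x_3 = 0.709291 - (-0.000117)/(-1.721296) = 0.709223

0.70922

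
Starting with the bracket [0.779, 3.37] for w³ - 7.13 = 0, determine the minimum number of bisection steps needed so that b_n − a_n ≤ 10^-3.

12

Initial width b − a = 3.37 − 0.779 = 2.591000.
After n steps the width is (b−a)/2^n; need (b−a)/2^n ≤ 10^-3.
So n ≥ log₂(2.591000/10^-3) = log₂(2591.0000) ≈ 11.3393.
Hence n = 12.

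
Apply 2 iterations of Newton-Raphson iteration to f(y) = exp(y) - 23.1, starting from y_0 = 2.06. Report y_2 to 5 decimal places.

3.42551

Newton update: y ← y − f(y)/f'(y).
f'(y) = exp(y)
y_0 = 2.060000: f = -15.254030, f' = 7.845970 → y_1 = 2.060000 - (-15.254030)/(7.845970) = 4.004187
y_1 = 4.004187: f = 31.727216, f' = 54.827216 → y_2 = 4.004187 - (31.727216)/(54.827216) = 3.425510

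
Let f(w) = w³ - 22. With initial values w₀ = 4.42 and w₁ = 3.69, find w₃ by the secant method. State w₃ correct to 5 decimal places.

f(w_0) = 64.350888, f(w_1) = 28.243409
w_2 = 3.690000 - (28.243409)·(3.690000 - 4.420000)/(28.243409 - (64.350888)) = 3.118991; f(w_2) = 8.341877
w_3 = 3.118991 - (8.341877)·(3.118991 - 3.690000)/(8.341877 - (28.243409)) = 2.879649; f(w_3) = 1.879128

2.87965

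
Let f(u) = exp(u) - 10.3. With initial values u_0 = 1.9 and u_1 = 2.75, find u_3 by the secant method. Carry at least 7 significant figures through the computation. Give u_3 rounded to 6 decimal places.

2.314587

Secant update: u_(k+1) = u_k − f(u_k)·(u_k − u_(k-1))/(f(u_k) − f(u_(k-1))).
f(u_0) = -3.614106, f(u_1) = 5.342632
u_2 = 2.750000 - (5.342632)·(2.750000 - 1.900000)/(5.342632 - (-3.614106)) = 2.242981; f(u_2) = -0.878627
u_3 = 2.242981 - (-0.878627)·(2.242981 - 2.750000)/(-0.878627 - (5.342632)) = 2.314587; f(u_3) = -0.179257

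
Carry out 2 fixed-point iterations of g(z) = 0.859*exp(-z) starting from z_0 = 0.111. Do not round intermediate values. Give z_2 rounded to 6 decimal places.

0.398225

z_1 = g(0.111000) = 0.768752
z_2 = g(0.768752) = 0.398225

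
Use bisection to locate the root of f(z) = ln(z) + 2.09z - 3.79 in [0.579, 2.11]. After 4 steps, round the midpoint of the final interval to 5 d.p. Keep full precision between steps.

f(0.579000) = -3.126343, f(2.110000) = 1.366588 (opposite signs)
step 1: m = 1.344500, f(m) = -0.683973 < 0 → root in [1.344500, 2.110000]
step 2: m = 1.727250, f(m) = 0.366483 > 0 → root in [1.344500, 1.727250]
step 3: m = 1.535875, f(m) = -0.150921 < 0 → root in [1.535875, 1.727250]
step 4: m = 1.631562, f(m) = 0.109504 > 0 → root in [1.535875, 1.631562]
Midpoint of [1.535875, 1.631562] = 1.583719

1.58372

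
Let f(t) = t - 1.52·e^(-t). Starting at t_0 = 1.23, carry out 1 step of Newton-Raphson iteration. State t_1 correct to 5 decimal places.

f'(t) = 1 + 1.52·e^(-t)
t_0 = 1.230000: f = 0.785715, f' = 1.444285 → t_1 = 1.230000 - (0.785715)/(1.444285) = 0.685983

0.68598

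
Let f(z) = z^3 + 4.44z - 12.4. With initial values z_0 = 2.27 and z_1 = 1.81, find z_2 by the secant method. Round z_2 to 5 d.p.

1.71775

Secant update: z_(k+1) = z_k − f(z_k)·(z_k − z_(k-1))/(f(z_k) − f(z_(k-1))).
f(z_0) = 9.375883, f(z_1) = 1.566141
z_2 = 1.810000 - (1.566141)·(1.810000 - 2.270000)/(1.566141 - (9.375883)) = 1.717753; f(z_2) = 0.295355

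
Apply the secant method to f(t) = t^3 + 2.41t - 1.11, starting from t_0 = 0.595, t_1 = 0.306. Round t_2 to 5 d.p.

f(t_0) = 0.534595, f(t_1) = -0.343887
t_2 = 0.306000 - (-0.343887)·(0.306000 - 0.595000)/(-0.343887 - (0.534595)) = 0.419131; f(t_2) = -0.026266

0.41913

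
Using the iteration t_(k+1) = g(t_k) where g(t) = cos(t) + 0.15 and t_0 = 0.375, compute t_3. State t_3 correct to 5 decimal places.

0.96337

t_1 = g(0.375000) = 1.080508
t_2 = g(1.080508) = 0.620881
t_3 = g(0.620881) = 0.963366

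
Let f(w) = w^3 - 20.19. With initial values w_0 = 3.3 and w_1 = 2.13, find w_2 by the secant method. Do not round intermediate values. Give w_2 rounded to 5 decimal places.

2.59876

f(w_0) = 15.747000, f(w_1) = -10.526403
w_2 = 2.130000 - (-10.526403)·(2.130000 - 3.300000)/(-10.526403 - (15.747000)) = 2.598759; f(w_2) = -2.639157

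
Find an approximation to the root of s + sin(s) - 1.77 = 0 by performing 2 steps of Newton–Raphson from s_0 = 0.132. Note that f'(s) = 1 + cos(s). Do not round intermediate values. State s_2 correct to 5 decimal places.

Newton update: s ← s − f(s)/f'(s).
s_0 = 0.132000: f = -1.506383, f' = 1.991301 → s_1 = 0.132000 - (-1.506383)/(1.991301) = 0.888482
s_1 = 0.888482: f = -0.105403, f' = 1.630591 → s_2 = 0.888482 - (-0.105403)/(1.630591) = 0.953123

0.95312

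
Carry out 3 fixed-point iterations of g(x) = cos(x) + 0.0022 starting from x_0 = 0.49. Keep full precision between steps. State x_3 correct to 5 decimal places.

x_1 = g(0.490000) = 0.884533
x_2 = g(0.884533) = 0.635851
x_3 = g(0.635851) = 0.806767

0.80677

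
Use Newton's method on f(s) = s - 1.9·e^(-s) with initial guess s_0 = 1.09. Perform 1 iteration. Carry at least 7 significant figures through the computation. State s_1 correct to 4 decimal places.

f'(s) = 1 + 1.9·e^(-s)
s_0 = 1.090000: f = 0.451189, f' = 1.638811 → s_1 = 1.090000 - (0.451189)/(1.638811) = 0.814685

0.8147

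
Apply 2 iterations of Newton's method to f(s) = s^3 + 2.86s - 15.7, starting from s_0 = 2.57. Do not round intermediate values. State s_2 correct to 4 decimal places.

f'(s) = 3s^2 + 2.86
s_0 = 2.570000: f = 8.624793, f' = 22.674700 → s_1 = 2.570000 - (8.624793)/(22.674700) = 2.189629
s_1 = 2.189629: f = 1.060465, f' = 17.243429 → s_2 = 2.189629 - (1.060465)/(17.243429) = 2.128130

2.1281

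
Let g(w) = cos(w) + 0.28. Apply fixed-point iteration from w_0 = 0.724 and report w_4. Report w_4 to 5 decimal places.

w_1 = g(0.724000) = 1.029162
w_2 = g(1.029162) = 0.795537
w_3 = g(0.795537) = 0.979901
w_4 = g(0.979901) = 0.837104

0.83710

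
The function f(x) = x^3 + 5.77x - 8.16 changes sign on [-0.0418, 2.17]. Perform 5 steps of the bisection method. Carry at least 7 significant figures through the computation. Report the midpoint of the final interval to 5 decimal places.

1.16778

f(-0.041800) = -8.401259, f(2.170000) = 14.579213 (opposite signs)
step 1: m = 1.064100, f(m) = -0.815253 < 0 → root in [1.064100, 2.170000]
step 2: m = 1.617050, f(m) = 5.398723 > 0 → root in [1.064100, 1.617050]
step 3: m = 1.340575, f(m) = 1.984320 > 0 → root in [1.064100, 1.340575]
step 4: m = 1.202338, f(m) = 0.515605 > 0 → root in [1.064100, 1.202338]
step 5: m = 1.133219, f(m) = -0.166066 < 0 → root in [1.133219, 1.202338]
Midpoint of [1.133219, 1.202338] = 1.167778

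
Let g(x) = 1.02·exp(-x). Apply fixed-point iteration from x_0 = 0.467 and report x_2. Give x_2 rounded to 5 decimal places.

0.53815

x_1 = g(0.467000) = 0.639418
x_2 = g(0.639418) = 0.538152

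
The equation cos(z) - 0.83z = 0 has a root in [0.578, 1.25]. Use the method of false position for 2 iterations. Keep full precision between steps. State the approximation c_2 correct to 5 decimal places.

0.81954

f(0.578000) = 0.357817, f(1.250000) = -0.722178
step 1: c = 0.800643, f(c) = 0.031712 > 0 → new bracket [0.800643, 1.250000]
step 2: c = 0.819545, f(c) = 0.002332 > 0 → new bracket [0.819545, 1.250000]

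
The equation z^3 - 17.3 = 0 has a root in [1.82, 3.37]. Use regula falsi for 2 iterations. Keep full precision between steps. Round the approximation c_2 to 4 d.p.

2.5275

f(1.820000) = -11.271432, f(3.370000) = 20.972753
step 1: c = 2.361825, f(c) = -4.125220 < 0 → new bracket [2.361825, 3.370000]
step 2: c = 2.527534, f(c) = -1.153036 < 0 → new bracket [2.527534, 3.370000]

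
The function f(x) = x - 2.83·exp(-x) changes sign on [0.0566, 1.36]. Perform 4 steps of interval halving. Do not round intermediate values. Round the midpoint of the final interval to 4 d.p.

f(0.056600) = -2.617671, f(1.360000) = 0.633650 (opposite signs)
step 1: m = 0.708300, f(m) = -0.685420 < 0 → root in [0.708300, 1.360000]
step 2: m = 1.034150, f(m) = 0.028004 > 0 → root in [0.708300, 1.034150]
step 3: m = 0.871225, f(m) = -0.312956 < 0 → root in [0.871225, 1.034150]
step 4: m = 0.952688, f(m) = -0.138852 < 0 → root in [0.952688, 1.034150]
Midpoint of [0.952688, 1.034150] = 0.993419

0.9934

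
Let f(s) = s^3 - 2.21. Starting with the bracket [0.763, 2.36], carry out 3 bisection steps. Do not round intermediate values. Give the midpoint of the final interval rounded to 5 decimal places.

1.26206

f(0.763000) = -1.765805, f(2.360000) = 10.934256 (opposite signs)
step 1: m = 1.561500, f(m) = 1.597378 > 0 → root in [0.763000, 1.561500]
step 2: m = 1.162250, f(m) = -0.640004 < 0 → root in [1.162250, 1.561500]
step 3: m = 1.361875, f(m) = 0.315874 > 0 → root in [1.162250, 1.361875]
Midpoint of [1.162250, 1.361875] = 1.262062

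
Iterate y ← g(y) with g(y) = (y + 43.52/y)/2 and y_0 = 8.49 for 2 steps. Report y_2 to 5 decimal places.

y_1 = g(8.490000) = 6.808015
y_2 = g(6.808015) = 6.600240

6.60024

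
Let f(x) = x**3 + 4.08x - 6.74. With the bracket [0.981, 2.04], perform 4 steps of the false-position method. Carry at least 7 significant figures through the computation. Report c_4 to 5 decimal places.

1.21168

f(0.981000) = -1.793444, f(2.040000) = 10.072864
step 1: c = 1.141055, f(c) = -0.598838 < 0 → new bracket [1.141055, 2.040000]
step 2: c = 1.191499, f(c) = -0.187153 < 0 → new bracket [1.191499, 2.040000]
step 3: c = 1.206976, f(c) = -0.057226 < 0 → new bracket [1.206976, 2.040000]
step 4: c = 1.211682, f(c) = -0.017380 < 0 → new bracket [1.211682, 2.040000]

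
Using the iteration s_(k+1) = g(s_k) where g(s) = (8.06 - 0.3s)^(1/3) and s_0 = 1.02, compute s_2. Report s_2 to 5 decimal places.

s_1 = g(1.020000) = 1.979286
s_2 = g(1.979286) = 1.954490

1.95449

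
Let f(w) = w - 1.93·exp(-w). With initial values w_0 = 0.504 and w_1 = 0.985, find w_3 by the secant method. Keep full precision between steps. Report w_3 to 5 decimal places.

0.83591

f(w_0) = -0.661931, f(w_1) = 0.264262
w_2 = 0.985000 - (0.264262)·(0.985000 - 0.504000)/(0.264262 - (-0.661931)) = 0.847761; f(w_2) = 0.021001
w_3 = 0.847761 - (0.021001)·(0.847761 - 0.985000)/(0.021001 - (0.264262)) = 0.835913; f(w_3) = -0.000701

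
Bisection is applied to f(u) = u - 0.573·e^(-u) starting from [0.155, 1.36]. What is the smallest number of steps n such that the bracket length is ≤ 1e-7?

Initial width b − a = 1.36 − 0.155 = 1.205000.
After n steps the width is (b−a)/2^n; need (b−a)/2^n ≤ 1e-7.
So n ≥ log₂(1.205000/1e-7) = log₂(12050000.0000) ≈ 23.5225.
Hence n = 24.

24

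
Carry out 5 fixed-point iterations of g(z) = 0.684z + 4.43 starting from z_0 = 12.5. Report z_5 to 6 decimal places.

13.791564

z_1 = g(12.500000) = 12.980000
z_2 = g(12.980000) = 13.308320
z_3 = g(13.308320) = 13.532891
z_4 = g(13.532891) = 13.686497
z_5 = g(13.686497) = 13.791564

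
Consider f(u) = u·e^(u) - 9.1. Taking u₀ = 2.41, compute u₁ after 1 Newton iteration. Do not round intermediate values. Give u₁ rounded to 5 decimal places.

1.94294

Newton update: u ← u − f(u)/f'(u).
f'(u) = (u + 1)·e^(u)
u_0 = 2.410000: f = 17.732846, f' = 37.966808 → u_1 = 2.410000 - (17.732846)/(37.966808) = 1.942938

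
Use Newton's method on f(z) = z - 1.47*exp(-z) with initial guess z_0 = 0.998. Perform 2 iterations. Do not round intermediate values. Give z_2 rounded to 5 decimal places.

Newton update: z ← z − f(z)/f'(z).
f'(z) = 1 + 1.47*exp(-z)
z_0 = 0.998000: f = 0.456135, f' = 1.541865 → z_1 = 0.998000 - (0.456135)/(1.541865) = 0.702167
z_1 = 0.702167: f = -0.026233, f' = 1.728400 → z_2 = 0.702167 - (-0.026233)/(1.728400) = 0.717345

0.71734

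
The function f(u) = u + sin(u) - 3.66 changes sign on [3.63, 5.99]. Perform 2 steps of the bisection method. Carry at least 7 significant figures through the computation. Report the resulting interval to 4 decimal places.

[4.2200, 4.8100]

f(3.630000) = -0.499220, f(5.990000) = 2.040997 (opposite signs)
step 1: m = 4.810000, f(m) = 0.154760 > 0 → root in [3.630000, 4.810000]
step 2: m = 4.220000, f(m) = -0.321206 < 0 → root in [4.220000, 4.810000]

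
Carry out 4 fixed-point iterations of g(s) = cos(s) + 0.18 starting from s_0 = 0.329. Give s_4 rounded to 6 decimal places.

0.720571

s_1 = g(0.329000) = 1.126366
s_2 = g(1.126366) = 0.609944
s_3 = g(0.609944) = 0.999680
s_4 = g(0.999680) = 0.720571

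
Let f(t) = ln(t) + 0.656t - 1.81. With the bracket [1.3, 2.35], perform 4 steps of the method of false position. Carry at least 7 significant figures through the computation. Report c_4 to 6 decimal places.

1.834346

False-position update: c = (a·f(b) − b·f(a))/(f(b) − f(a)); replace the endpoint whose sign matches f(c).
f(1.300000) = -0.694836, f(2.350000) = 0.586015
step 1: c = 1.869604, f(c) = 0.042187 > 0 → new bracket [1.300000, 1.869604]
step 2: c = 1.837000, f(c) = 0.003206 > 0 → new bracket [1.300000, 1.837000]
step 3: c = 1.834534, f(c) = 0.000245 > 0 → new bracket [1.300000, 1.834534]
step 4: c = 1.834346, f(c) = 0.000019 > 0 → new bracket [1.300000, 1.834346]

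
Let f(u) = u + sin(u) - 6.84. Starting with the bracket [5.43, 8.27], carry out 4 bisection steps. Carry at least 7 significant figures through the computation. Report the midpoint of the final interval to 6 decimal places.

6.583750

f(5.430000) = -2.163379, f(8.270000) = 2.344705 (opposite signs)
step 1: m = 6.850000, f(m) = 0.546948 > 0 → root in [5.430000, 6.850000]
step 2: m = 6.140000, f(m) = -0.842697 < 0 → root in [6.140000, 6.850000]
step 3: m = 6.495000, f(m) = -0.134766 < 0 → root in [6.495000, 6.850000]
step 4: m = 6.672500, f(m) = 0.212054 > 0 → root in [6.495000, 6.672500]
Midpoint of [6.495000, 6.672500] = 6.583750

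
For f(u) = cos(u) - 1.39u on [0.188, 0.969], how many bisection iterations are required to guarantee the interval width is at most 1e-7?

Initial width b − a = 0.969 − 0.188 = 0.781000.
After n steps the width is (b−a)/2^n; need (b−a)/2^n ≤ 1e-7.
So n ≥ log₂(0.781000/1e-7) = log₂(7810000.0000) ≈ 22.8969.
Hence n = 23.

23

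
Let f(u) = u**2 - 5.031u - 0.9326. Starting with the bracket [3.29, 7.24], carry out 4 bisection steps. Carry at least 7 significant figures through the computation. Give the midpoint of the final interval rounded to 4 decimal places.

f(3.290000) = -6.660490, f(7.240000) = 15.060560 (opposite signs)
step 1: m = 5.265000, f(m) = 0.299410 > 0 → root in [3.290000, 5.265000]
step 2: m = 4.277500, f(m) = -4.155696 < 0 → root in [4.277500, 5.265000]
step 3: m = 4.771250, f(m) = -2.171932 < 0 → root in [4.771250, 5.265000]
step 4: m = 5.018125, f(m) = -0.997208 < 0 → root in [5.018125, 5.265000]
Midpoint of [5.018125, 5.265000] = 5.141563

5.1416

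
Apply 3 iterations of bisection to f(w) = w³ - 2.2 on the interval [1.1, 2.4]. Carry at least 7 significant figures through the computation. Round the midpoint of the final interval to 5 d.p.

f(1.100000) = -0.869000, f(2.400000) = 11.624000 (opposite signs)
step 1: m = 1.750000, f(m) = 3.159375 > 0 → root in [1.100000, 1.750000]
step 2: m = 1.425000, f(m) = 0.693641 > 0 → root in [1.100000, 1.425000]
step 3: m = 1.262500, f(m) = -0.187693 < 0 → root in [1.262500, 1.425000]
Midpoint of [1.262500, 1.425000] = 1.343750

1.34375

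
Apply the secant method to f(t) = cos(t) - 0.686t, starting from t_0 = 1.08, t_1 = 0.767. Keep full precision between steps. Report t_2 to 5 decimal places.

0.89793

Secant update: t_(k+1) = t_k − f(t_k)·(t_k − t_(k-1))/(f(t_k) − f(t_(k-1))).
f(t_0) = -0.269552, f(t_1) = 0.193834
t_2 = 0.767000 - (0.193834)·(0.767000 - 1.080000)/(0.193834 - (-0.269552)) = 0.897928; f(t_2) = 0.007254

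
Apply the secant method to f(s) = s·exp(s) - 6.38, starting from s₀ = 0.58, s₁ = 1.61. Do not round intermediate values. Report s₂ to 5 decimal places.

f(s_0) = -5.344098, f(s_1) = 1.674526
s_2 = 1.610000 - (1.674526)·(1.610000 - 0.580000)/(1.674526 - (-5.344098)) = 1.364259; f(s_2) = -1.041894

1.36426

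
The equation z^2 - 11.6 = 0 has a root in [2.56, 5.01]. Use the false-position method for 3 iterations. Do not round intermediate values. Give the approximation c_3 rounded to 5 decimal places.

3.39920

False-position update: c = (a·f(b) − b·f(a))/(f(b) − f(a)); replace the endpoint whose sign matches f(c).
f(2.560000) = -5.046400, f(5.010000) = 13.500100
step 1: c = 3.226631, f(c) = -1.188850 < 0 → new bracket [3.226631, 5.010000]
step 2: c = 3.370968, f(c) = -0.236573 < 0 → new bracket [3.370968, 5.010000]
step 3: c = 3.399196, f(c) = -0.045469 < 0 → new bracket [3.399196, 5.010000]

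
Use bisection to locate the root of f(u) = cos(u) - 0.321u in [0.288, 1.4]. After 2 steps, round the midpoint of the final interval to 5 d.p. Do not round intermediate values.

f(0.288000) = 0.866366, f(1.400000) = -0.279433 (opposite signs)
step 1: m = 0.844000, f(m) = 0.393555 > 0 → root in [0.844000, 1.400000]
step 2: m = 1.122000, f(m) = 0.073719 > 0 → root in [1.122000, 1.400000]
Midpoint of [1.122000, 1.400000] = 1.261000

1.26100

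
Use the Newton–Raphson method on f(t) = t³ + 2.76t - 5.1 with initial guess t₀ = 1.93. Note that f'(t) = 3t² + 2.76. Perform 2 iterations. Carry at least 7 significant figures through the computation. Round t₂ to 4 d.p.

1.2251

t_0 = 1.930000: f = 7.415857, f' = 13.934700 → t_1 = 1.930000 - (7.415857)/(13.934700) = 1.397814
t_1 = 1.397814: f = 1.489130, f' = 8.621649 → t_2 = 1.397814 - (1.489130)/(8.621649) = 1.225094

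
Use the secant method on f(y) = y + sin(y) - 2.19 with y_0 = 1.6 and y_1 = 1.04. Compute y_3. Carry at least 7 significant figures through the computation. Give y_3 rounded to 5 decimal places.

f(y_0) = 0.409574, f(y_1) = -0.287596
y_2 = 1.040000 - (-0.287596)·(1.040000 - 1.600000)/(-0.287596 - (0.409574)) = 1.271011; f(y_2) = 0.036411
y_3 = 1.271011 - (0.036411)·(1.271011 - 1.040000)/(0.036411 - (-0.287596)) = 1.245051; f(y_3) = 0.002463

1.24505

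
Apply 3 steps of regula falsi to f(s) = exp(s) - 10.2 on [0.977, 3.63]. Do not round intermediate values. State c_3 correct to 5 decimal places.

False-position update: c = (a·f(b) − b·f(a))/(f(b) − f(a)); replace the endpoint whose sign matches f(c).
f(0.977000) = -7.543525, f(3.630000) = 27.512817
step 1: c = 1.547880, f(c) = -5.498507 < 0 → new bracket [1.547880, 3.630000]
step 2: c = 1.894687, f(c) = -3.549534 < 0 → new bracket [1.894687, 3.630000]
step 3: c = 2.092983, f(c) = -2.090929 < 0 → new bracket [2.092983, 3.630000]

2.09298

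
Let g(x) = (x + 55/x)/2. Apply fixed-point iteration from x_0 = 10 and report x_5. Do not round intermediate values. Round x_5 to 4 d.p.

7.4162

x_1 = g(10.000000) = 7.750000
x_2 = g(7.750000) = 7.423387
x_3 = g(7.423387) = 7.416202
x_4 = g(7.416202) = 7.416198
x_5 = g(7.416198) = 7.416198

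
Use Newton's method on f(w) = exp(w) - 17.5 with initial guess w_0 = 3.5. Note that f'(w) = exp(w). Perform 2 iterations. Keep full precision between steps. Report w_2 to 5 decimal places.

2.87529

w_0 = 3.500000: f = 15.615452, f' = 33.115452 → w_1 = 3.500000 - (15.615452)/(33.115452) = 3.028454
w_1 = 3.028454: f = 3.165264, f' = 20.665264 → w_2 = 3.028454 - (3.165264)/(20.665264) = 2.875286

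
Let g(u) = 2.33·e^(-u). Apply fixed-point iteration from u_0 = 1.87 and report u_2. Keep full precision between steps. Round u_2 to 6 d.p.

u_1 = g(1.870000) = 0.359108
u_2 = g(0.359108) = 1.627036

1.627036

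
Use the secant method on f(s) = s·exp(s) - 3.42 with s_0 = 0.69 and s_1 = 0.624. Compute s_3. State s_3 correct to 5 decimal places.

1.03631

f(s_0) = -2.044336, f(s_1) = -2.255380
s_2 = 0.624000 - (-2.255380)·(0.624000 - 0.690000)/(-2.255380 - (-2.044336)) = 1.329329; f(s_2) = 1.602879
s_3 = 1.329329 - (1.602879)·(1.329329 - 0.624000)/(1.602879 - (-2.255380)) = 1.036306; f(s_3) = -0.498874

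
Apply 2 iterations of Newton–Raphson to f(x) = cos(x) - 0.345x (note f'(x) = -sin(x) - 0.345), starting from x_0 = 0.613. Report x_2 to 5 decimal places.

x_0 = 0.613000: f = 0.606441, f' = -0.920324 → x_1 = 0.613000 - (0.606441)/(-0.920324) = 1.271943
x_1 = 1.271943: f = -0.144395, f' = -1.300675 → x_2 = 1.271943 - (-0.144395)/(-1.300675) = 1.160927

1.16093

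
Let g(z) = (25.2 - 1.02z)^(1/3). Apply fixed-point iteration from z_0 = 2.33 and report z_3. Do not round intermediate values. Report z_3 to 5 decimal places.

z_1 = g(2.330000) = 2.836570
z_2 = g(2.836570) = 2.815000
z_3 = g(2.815000) = 2.815925

2.81593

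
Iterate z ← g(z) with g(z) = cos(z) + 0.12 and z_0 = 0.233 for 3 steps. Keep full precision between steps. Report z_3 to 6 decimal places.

z_1 = g(0.233000) = 1.092978
z_2 = g(1.092978) = 0.579843
z_3 = g(0.579843) = 0.956549

0.956549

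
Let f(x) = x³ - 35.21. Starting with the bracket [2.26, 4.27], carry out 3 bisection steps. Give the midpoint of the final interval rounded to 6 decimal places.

3.390625

f(2.260000) = -23.666824, f(4.270000) = 42.644483 (opposite signs)
step 1: m = 3.265000, f(m) = -0.404365 < 0 → root in [3.265000, 4.270000]
step 2: m = 3.767500, f(m) = 18.266107 > 0 → root in [3.265000, 3.767500]
step 3: m = 3.516250, f(m) = 8.264964 > 0 → root in [3.265000, 3.516250]
Midpoint of [3.265000, 3.516250] = 3.390625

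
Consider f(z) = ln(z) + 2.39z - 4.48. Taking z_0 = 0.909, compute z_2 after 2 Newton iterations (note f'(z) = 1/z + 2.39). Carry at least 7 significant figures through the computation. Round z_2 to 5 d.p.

z_0 = 0.909000: f = -2.402900, f' = 3.490110 → z_1 = 0.909000 - (-2.402900)/(3.490110) = 1.597488
z_1 = 1.597488: f = -0.193570, f' = 3.015983 → z_2 = 1.597488 - (-0.193570)/(3.015983) = 1.661670

1.66167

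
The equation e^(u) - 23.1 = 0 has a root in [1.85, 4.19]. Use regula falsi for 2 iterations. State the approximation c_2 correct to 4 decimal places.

2.8459

f(1.850000) = -16.740180, f(4.190000) = 42.922791
step 1: c = 2.506555, f(c) = -10.837387 < 0 → new bracket [2.506555, 4.190000]
step 2: c = 2.845917, f(c) = -5.882665 < 0 → new bracket [2.845917, 4.190000]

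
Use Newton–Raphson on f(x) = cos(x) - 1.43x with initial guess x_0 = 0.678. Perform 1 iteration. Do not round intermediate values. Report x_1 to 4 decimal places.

f'(x) = -sin(x) - 1.43
x_0 = 0.678000: f = -0.190711, f' = -2.057237 → x_1 = 0.678000 - (-0.190711)/(-2.057237) = 0.585297

0.5853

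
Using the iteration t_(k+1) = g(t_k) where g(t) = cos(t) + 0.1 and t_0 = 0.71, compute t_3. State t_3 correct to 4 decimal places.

0.8292

t_1 = g(0.710000) = 0.858362
t_2 = g(0.858362) = 0.753678
t_3 = g(0.753678) = 0.829177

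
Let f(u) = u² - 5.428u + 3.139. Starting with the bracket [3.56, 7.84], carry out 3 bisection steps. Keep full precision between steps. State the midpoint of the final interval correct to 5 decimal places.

f(3.560000) = -3.511080, f(7.840000) = 22.049080 (opposite signs)
step 1: m = 5.700000, f(m) = 4.689400 > 0 → root in [3.560000, 5.700000]
step 2: m = 4.630000, f(m) = -0.555740 < 0 → root in [4.630000, 5.700000]
step 3: m = 5.165000, f(m) = 1.780605 > 0 → root in [4.630000, 5.165000]
Midpoint of [4.630000, 5.165000] = 4.897500

4.89750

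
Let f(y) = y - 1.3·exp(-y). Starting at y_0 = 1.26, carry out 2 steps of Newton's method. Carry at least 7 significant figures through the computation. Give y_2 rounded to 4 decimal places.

0.6664

Newton update: y ← y − f(y)/f'(y).
f'(y) = 1 + 1.3·exp(-y)
y_0 = 1.260000: f = 0.891250, f' = 1.368750 → y_1 = 1.260000 - (0.891250)/(1.368750) = 0.608859
y_1 = 0.608859: f = -0.098304, f' = 1.707163 → y_2 = 0.608859 - (-0.098304)/(1.707163) = 0.666442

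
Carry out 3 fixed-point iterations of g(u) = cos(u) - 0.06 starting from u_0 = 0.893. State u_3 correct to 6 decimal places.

0.648466

u_1 = g(0.893000) = 0.567078
u_2 = g(0.567078) = 0.783474
u_3 = g(0.783474) = 0.648466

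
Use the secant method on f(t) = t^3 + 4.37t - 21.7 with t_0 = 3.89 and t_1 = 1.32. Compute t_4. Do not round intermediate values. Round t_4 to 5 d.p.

2.24434

f(t_0) = 54.163169, f(t_1) = -13.631632
t_2 = 1.320000 - (-13.631632)·(1.320000 - 3.890000)/(-13.631632 - (54.163169)) = 1.836755; f(t_2) = -7.476779
t_3 = 1.836755 - (-7.476779)·(1.836755 - 1.320000)/(-7.476779 - (-13.631632)) = 2.464497; f(t_3) = 4.038586
t_4 = 2.464497 - (4.038586)·(2.464497 - 1.836755)/(4.038586 - (-7.476779)) = 2.244340; f(t_4) = -0.587355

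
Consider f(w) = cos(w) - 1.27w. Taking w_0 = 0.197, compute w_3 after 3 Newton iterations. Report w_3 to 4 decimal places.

0.6343

f'(w) = -sin(w) - 1.27
w_0 = 0.197000: f = 0.730468, f' = -1.465728 → w_1 = 0.197000 - (0.730468)/(-1.465728) = 0.695365
w_1 = 0.695365: f = -0.115294, f' = -1.910666 → w_2 = 0.695365 - (-0.115294)/(-1.910666) = 0.635023
w_2 = 0.635023: f = -0.001421, f' = -1.863196 → w_3 = 0.635023 - (-0.001421)/(-1.863196) = 0.634260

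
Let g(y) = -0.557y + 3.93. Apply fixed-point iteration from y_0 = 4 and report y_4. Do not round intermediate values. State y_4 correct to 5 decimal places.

y_1 = g(4.000000) = 1.702000
y_2 = g(1.702000) = 2.981986
y_3 = g(2.981986) = 2.269034
y_4 = g(2.269034) = 2.666148

2.66615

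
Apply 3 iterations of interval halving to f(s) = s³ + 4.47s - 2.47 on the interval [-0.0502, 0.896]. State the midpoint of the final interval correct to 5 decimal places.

f(-0.050200) = -2.694521, f(0.896000) = 2.254443 (opposite signs)
step 1: m = 0.422900, f(m) = -0.504004 < 0 → root in [0.422900, 0.896000]
step 2: m = 0.659450, f(m) = 0.764519 > 0 → root in [0.422900, 0.659450]
step 3: m = 0.541175, f(m) = 0.107546 > 0 → root in [0.422900, 0.541175]
Midpoint of [0.422900, 0.541175] = 0.482038

0.48204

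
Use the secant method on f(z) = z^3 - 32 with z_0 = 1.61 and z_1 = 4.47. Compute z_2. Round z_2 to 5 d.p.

2.54473

f(z_0) = -27.826719, f(z_1) = 57.314623
z_2 = 4.470000 - (57.314623)·(4.470000 - 1.610000)/(57.314623 - (-27.826719)) = 2.544733; f(z_2) = -15.521160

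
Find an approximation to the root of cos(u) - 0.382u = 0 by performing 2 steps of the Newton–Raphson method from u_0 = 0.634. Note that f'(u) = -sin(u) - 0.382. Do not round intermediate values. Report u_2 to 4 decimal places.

u_0 = 0.634000: f = 0.563476, f' = -0.974372 → u_1 = 0.634000 - (0.563476)/(-0.974372) = 1.212297
u_1 = 1.212297: f = -0.112228, f' = -1.318424 → u_2 = 1.212297 - (-0.112228)/(-1.318424) = 1.127174

1.1272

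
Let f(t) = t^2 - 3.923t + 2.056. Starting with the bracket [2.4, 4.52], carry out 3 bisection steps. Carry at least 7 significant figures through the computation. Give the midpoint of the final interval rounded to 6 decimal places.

3.327500

f(2.400000) = -1.599200, f(4.520000) = 4.754440 (opposite signs)
step 1: m = 3.460000, f(m) = 0.454020 > 0 → root in [2.400000, 3.460000]
step 2: m = 2.930000, f(m) = -0.853490 < 0 → root in [2.930000, 3.460000]
step 3: m = 3.195000, f(m) = -0.269960 < 0 → root in [3.195000, 3.460000]
Midpoint of [3.195000, 3.460000] = 3.327500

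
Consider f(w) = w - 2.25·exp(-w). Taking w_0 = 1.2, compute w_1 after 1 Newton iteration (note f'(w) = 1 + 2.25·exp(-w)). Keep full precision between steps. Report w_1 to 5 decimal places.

w_0 = 1.200000: f = 0.522313, f' = 1.677687 → w_1 = 1.200000 - (0.522313)/(1.677687) = 0.888671

0.88867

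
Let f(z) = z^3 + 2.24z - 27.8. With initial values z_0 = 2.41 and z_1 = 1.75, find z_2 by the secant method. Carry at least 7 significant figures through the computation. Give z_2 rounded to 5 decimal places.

2.95828

f(z_0) = -8.404079, f(z_1) = -18.520625
z_2 = 1.750000 - (-18.520625)·(1.750000 - 2.410000)/(-18.520625 - (-8.404079)) = 2.958279; f(z_2) = 4.715678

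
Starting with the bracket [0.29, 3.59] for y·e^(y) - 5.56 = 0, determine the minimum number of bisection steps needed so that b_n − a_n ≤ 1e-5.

19

Initial width b − a = 3.59 − 0.29 = 3.300000.
After n steps the width is (b−a)/2^n; need (b−a)/2^n ≤ 1e-5.
So n ≥ log₂(3.300000/1e-5) = log₂(330000.0000) ≈ 18.3321.
Hence n = 19.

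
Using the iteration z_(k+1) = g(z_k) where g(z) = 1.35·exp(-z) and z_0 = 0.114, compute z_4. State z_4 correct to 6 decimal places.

z_1 = g(0.114000) = 1.204548
z_2 = g(1.204548) = 0.404767
z_3 = g(0.404767) = 0.900629
z_4 = g(0.900629) = 0.548524

0.548524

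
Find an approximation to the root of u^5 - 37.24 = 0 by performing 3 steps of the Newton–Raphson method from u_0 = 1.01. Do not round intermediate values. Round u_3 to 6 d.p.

5.103836

f'(u) = 5u^4
u_0 = 1.010000: f = -36.188990, f' = 5.203020 → u_1 = 1.010000 - (-36.188990)/(5.203020) = 7.965382
u_1 = 7.965382: f = 32027.884768, f' = 20127.802003 → u_2 = 7.965382 - (32027.884768)/(20127.802003) = 6.374155
u_2 = 6.374155: f = 10485.122448, f' = 8253.926745 → u_3 = 6.374155 - (10485.122448)/(8253.926745) = 5.103836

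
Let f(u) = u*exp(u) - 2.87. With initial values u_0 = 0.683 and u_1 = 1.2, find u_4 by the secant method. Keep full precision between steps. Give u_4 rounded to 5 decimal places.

1.02754

f(u_0) = -1.517791, f(u_1) = 1.114140
u_2 = 1.200000 - (1.114140)·(1.200000 - 0.683000)/(1.114140 - (-1.517791)) = 0.981145; f(u_2) = -0.252786
u_3 = 0.981145 - (-0.252786)·(0.981145 - 1.200000)/(-0.252786 - (1.114140)) = 1.021618; f(u_3) = -0.032266
u_4 = 1.021618 - (-0.032266)·(1.021618 - 0.981145)/(-0.032266 - (-0.252786)) = 1.027540; f(u_4) = 0.001136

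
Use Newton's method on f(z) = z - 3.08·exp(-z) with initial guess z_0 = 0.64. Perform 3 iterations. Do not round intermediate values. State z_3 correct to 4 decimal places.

Newton update: z ← z − f(z)/f'(z).
f'(z) = 1 + 3.08·exp(-z)
z_0 = 0.640000: f = -0.984061, f' = 2.624061 → z_1 = 0.640000 - (-0.984061)/(2.624061) = 1.015014
z_1 = 1.015014: f = -0.101169, f' = 2.116183 → z_2 = 1.015014 - (-0.101169)/(2.116183) = 1.062822
z_2 = 1.062822: f = -0.001255, f' = 2.064077 → z_3 = 1.062822 - (-0.001255)/(2.064077) = 1.063430

1.0634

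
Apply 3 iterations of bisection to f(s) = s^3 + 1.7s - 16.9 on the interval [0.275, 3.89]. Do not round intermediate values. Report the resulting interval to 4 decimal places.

f(0.275000) = -16.411703, f(3.890000) = 48.576869 (opposite signs)
step 1: m = 2.082500, f(m) = -4.328351 < 0 → root in [2.082500, 3.890000]
step 2: m = 2.986250, f(m) = 14.807074 > 0 → root in [2.082500, 2.986250]
step 3: m = 2.534375, f(m) = 3.686872 > 0 → root in [2.082500, 2.534375]

[2.0825, 2.5344]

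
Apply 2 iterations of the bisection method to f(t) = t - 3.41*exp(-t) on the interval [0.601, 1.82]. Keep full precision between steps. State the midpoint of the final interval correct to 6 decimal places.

f(0.601000) = -1.268577, f(1.820000) = 1.267492 (opposite signs)
step 1: m = 1.210500, f(m) = 0.194156 > 0 → root in [0.601000, 1.210500]
step 2: m = 0.905750, f(m) = -0.472704 < 0 → root in [0.905750, 1.210500]
Midpoint of [0.905750, 1.210500] = 1.058125

1.058125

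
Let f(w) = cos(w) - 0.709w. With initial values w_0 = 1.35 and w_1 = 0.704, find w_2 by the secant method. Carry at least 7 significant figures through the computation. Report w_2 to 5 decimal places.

f(w_0) = -0.738143, f(w_1) = 0.263123
w_2 = 0.704000 - (0.263123)·(0.704000 - 1.350000)/(0.263123 - (-0.738143)) = 0.873763; f(w_2) = 0.022448

0.87376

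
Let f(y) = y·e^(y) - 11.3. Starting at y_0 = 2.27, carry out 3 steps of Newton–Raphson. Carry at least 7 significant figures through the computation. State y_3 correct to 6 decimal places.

1.823891

f'(y) = (y + 1)·e^(y)
y_0 = 2.270000: f = 10.672240, f' = 31.651641 → y_1 = 2.270000 - (10.672240)/(31.651641) = 1.932822
y_1 = 1.932822: f = 2.053826, f' = 20.262806 → y_2 = 1.932822 - (2.053826)/(20.262806) = 1.831462
y_2 = 1.831462: f = 0.133839, f' = 17.676849 → y_3 = 1.831462 - (0.133839)/(17.676849) = 1.823891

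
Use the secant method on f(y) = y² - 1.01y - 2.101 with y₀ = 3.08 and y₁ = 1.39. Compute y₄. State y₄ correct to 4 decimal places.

Secant update: y_(k+1) = y_k − f(y_k)·(y_k − y_(k-1))/(f(y_k) − f(y_(k-1))).
f(y_0) = 4.274600, f(y_1) = -1.572800
y_2 = 1.390000 - (-1.572800)·(1.390000 - 3.080000)/(-1.572800 - (4.274600)) = 1.844566; f(y_2) = -0.561587
y_3 = 1.844566 - (-0.561587)·(1.844566 - 1.390000)/(-0.561587 - (-1.572800)) = 2.097014; f(y_3) = 0.178484
y_4 = 2.097014 - (0.178484)·(2.097014 - 1.844566)/(0.178484 - (-0.561587)) = 2.036131; f(y_4) = -0.011663

2.0361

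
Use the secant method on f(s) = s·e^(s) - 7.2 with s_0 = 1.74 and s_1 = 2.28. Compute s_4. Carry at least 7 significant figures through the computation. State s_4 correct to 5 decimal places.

1.54319

f(s_0) = 2.713378, f(s_1) = 15.090831
s_2 = 2.280000 - (15.090831)·(2.280000 - 1.740000)/(15.090831 - (2.713378)) = 1.621622; f(s_2) = 1.007498
s_3 = 1.621622 - (1.007498)·(1.621622 - 2.280000)/(1.007498 - (15.090831)) = 1.574522; f(s_3) = 0.402477
s_4 = 1.574522 - (0.402477)·(1.574522 - 1.621622)/(0.402477 - (1.007498)) = 1.543190; f(s_4) = 0.021354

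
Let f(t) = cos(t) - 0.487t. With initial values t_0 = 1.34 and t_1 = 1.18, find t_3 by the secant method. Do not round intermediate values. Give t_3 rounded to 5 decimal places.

Secant update: t_(k+1) = t_k − f(t_k)·(t_k − t_(k-1))/(f(t_k) − f(t_(k-1))).
f(t_0) = -0.423827, f(t_1) = -0.193735
t_2 = 1.180000 - (-0.193735)·(1.180000 - 1.340000)/(-0.193735 - (-0.423827)) = 1.045282; f(t_2) = -0.007394
t_3 = 1.045282 - (-0.007394)·(1.045282 - 1.180000)/(-0.007394 - (-0.193735)) = 1.039936; f(t_3) = -0.000174

1.03994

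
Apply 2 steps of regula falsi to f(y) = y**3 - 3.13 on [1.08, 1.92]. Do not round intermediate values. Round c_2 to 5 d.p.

1.43267

f(1.080000) = -1.870288, f(1.920000) = 3.947888
step 1: c = 1.350023, f(c) = -0.669499 < 0 → new bracket [1.350023, 1.920000]
step 2: c = 1.432667, f(c) = -0.189401 < 0 → new bracket [1.432667, 1.920000]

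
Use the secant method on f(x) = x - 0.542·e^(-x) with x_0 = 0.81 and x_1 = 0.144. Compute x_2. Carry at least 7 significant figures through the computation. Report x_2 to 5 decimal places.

Secant update: x_(k+1) = x_k − f(x_k)·(x_k − x_(k-1))/(f(x_k) − f(x_(k-1))).
f(x_0) = 0.568887, f(x_1) = -0.325311
x_2 = 0.144000 - (-0.325311)·(0.144000 - 0.810000)/(-0.325311 - (0.568887)) = 0.386292; f(x_2) = 0.017964

0.38629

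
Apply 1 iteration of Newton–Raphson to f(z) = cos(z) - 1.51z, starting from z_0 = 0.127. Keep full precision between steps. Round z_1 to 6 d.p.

0.615908

Newton update: z ← z − f(z)/f'(z).
f'(z) = -sin(z) - 1.51
z_0 = 0.127000: f = 0.800176, f' = -1.636659 → z_1 = 0.127000 - (0.800176)/(-1.636659) = 0.615908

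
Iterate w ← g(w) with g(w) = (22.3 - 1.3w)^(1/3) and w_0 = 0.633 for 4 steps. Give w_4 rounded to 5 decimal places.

w_1 = g(0.633000) = 2.779661
w_2 = g(2.779661) = 2.653641
w_3 = g(2.653641) = 2.661374
w_4 = g(2.661374) = 2.660900

2.66090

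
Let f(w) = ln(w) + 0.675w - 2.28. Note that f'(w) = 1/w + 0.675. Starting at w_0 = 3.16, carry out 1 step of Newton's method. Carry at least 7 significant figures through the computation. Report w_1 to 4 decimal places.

2.1478

Newton update: w ← w − f(w)/f'(w).
w_0 = 3.160000: f = 1.003572, f' = 0.991456 → w_1 = 3.160000 - (1.003572)/(0.991456) = 2.147779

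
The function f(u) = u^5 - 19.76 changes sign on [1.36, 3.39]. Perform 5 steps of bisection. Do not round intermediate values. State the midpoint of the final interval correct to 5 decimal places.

f(1.360000) = -15.107413, f(3.390000) = 427.951749 (opposite signs)
step 1: m = 2.375000, f(m) = 55.804545 > 0 → root in [1.360000, 2.375000]
step 2: m = 1.867500, f(m) = 2.954493 > 0 → root in [1.360000, 1.867500]
step 3: m = 1.613750, f(m) = -8.815869 < 0 → root in [1.613750, 1.867500]
step 4: m = 1.740625, f(m) = -3.781865 < 0 → root in [1.740625, 1.867500]
step 5: m = 1.804063, f(m) = -0.650123 < 0 → root in [1.804063, 1.867500]
Midpoint of [1.804063, 1.867500] = 1.835781

1.83578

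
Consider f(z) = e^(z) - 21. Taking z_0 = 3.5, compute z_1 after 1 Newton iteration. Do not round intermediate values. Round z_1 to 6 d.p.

Newton update: z ← z − f(z)/f'(z).
f'(z) = e^(z)
z_0 = 3.500000: f = 12.115452, f' = 33.115452 → z_1 = 3.500000 - (12.115452)/(33.115452) = 3.134145

3.134145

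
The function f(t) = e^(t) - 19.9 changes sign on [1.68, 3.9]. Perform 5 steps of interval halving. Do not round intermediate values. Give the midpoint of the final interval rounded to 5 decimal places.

2.96344

f(1.680000) = -14.534444, f(3.900000) = 29.502449 (opposite signs)
step 1: m = 2.790000, f(m) = -3.618980 < 0 → root in [2.790000, 3.900000]
step 2: m = 3.345000, f(m) = 8.460576 > 0 → root in [2.790000, 3.345000]
step 3: m = 3.067500, f(m) = 1.588115 > 0 → root in [2.790000, 3.067500]
step 4: m = 2.928750, f(m) = -1.195764 < 0 → root in [2.928750, 3.067500]
step 5: m = 2.998125, f(m) = 0.147912 > 0 → root in [2.928750, 2.998125]
Midpoint of [2.928750, 2.998125] = 2.963437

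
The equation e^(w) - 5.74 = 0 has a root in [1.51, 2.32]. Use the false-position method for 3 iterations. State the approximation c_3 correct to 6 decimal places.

1.743151

False-position update: c = (a·f(b) − b·f(a))/(f(b) − f(a)); replace the endpoint whose sign matches f(c).
f(1.510000) = -1.213269, f(2.320000) = 4.435674
step 1: c = 1.683970, f(c) = -0.353099 < 0 → new bracket [1.683970, 2.320000]
step 2: c = 1.730868, f(c) = -0.094449 < 0 → new bracket [1.730868, 2.320000]
step 3: c = 1.743151, f(c) = -0.024678 < 0 → new bracket [1.743151, 2.320000]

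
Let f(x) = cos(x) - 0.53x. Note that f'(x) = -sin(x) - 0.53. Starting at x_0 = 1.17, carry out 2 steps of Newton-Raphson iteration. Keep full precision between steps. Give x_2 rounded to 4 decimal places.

Newton update: x ← x − f(x)/f'(x).
x_0 = 1.170000: f = -0.229948, f' = -1.450751 → x_1 = 1.170000 - (-0.229948)/(-1.450751) = 1.011497
x_1 = 1.011497: f = -0.005501, f' = -1.377627 → x_2 = 1.011497 - (-0.005501)/(-1.377627) = 1.007504

1.0075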